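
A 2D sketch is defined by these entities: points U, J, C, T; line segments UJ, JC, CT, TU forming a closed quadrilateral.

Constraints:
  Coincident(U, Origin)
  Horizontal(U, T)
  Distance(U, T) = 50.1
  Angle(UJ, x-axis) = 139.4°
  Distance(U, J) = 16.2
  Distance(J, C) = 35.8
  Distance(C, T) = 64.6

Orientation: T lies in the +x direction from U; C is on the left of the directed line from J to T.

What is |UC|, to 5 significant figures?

43.348

Checks: U = (0.00, 0.00) ✓; |JC| = 35.80 ✓; |CT| = 64.60 ✓.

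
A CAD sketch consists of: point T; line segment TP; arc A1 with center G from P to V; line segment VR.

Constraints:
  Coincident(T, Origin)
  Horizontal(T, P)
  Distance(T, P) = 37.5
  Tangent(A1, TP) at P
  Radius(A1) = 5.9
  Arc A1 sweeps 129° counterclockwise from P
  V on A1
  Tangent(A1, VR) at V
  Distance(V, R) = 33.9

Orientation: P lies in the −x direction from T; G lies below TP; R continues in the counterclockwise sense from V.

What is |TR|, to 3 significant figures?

41.5

T is at the origin; T and P share the same y with |TP| = 37.5 and P on the −x side, so P = (-37.5, 0.00). The tangent condition forces GP to be normal to TP, so G = P + (0, -5.9) = (-37.5, -5.90). On A1, P sits at bearing 90° from G; a 129° counterclockwise sweep puts V at bearing 219°, so V = G + 5.9·(cos 219°, sin 219°) = (-42.1, -9.61). Since A1 is tangent to VR there, GV ⟂ VR, so VR runs along (−sin 219°, cos 219°); with |VR| = 33.9, R = (-20.8, -36.0). Then |TR| = |R − T| = 41.5.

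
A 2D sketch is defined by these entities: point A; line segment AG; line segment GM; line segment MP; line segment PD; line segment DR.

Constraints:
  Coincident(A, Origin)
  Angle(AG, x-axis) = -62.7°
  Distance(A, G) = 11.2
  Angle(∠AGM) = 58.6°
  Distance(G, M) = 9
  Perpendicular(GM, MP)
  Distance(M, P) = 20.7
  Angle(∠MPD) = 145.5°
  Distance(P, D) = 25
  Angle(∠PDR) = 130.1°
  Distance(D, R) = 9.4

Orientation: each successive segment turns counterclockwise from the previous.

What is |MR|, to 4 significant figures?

48.33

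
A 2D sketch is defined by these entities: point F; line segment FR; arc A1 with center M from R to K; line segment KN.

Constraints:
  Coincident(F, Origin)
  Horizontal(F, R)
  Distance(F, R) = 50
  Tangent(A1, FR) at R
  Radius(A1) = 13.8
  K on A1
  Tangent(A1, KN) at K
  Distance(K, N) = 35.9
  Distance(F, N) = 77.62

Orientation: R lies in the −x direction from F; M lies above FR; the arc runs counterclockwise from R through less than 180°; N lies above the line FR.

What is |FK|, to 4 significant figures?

44.01

Checks: |MK| = 13.80 ✓; ∠(MK, KN) = 90.00° ✓; |KN| = 35.90 ✓; |FN| = 77.62 ✓.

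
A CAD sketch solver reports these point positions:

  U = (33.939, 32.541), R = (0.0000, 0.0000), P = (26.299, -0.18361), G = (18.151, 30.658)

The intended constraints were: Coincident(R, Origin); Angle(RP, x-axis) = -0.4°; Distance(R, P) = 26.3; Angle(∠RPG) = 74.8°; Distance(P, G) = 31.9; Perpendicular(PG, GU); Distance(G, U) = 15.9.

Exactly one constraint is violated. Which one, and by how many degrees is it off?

Perpendicular(PG, GU) — off by 8.00°.

R = (0.00, 0.00) ✓; RP at -0.4000° ✓; |RP| = 26.30 ✓; ∠RPG = 74.80° ✓; |PG| = 31.90 ✓; ∠(PG, GU) = 98.00° ✗; |GU| = 15.90 ✓.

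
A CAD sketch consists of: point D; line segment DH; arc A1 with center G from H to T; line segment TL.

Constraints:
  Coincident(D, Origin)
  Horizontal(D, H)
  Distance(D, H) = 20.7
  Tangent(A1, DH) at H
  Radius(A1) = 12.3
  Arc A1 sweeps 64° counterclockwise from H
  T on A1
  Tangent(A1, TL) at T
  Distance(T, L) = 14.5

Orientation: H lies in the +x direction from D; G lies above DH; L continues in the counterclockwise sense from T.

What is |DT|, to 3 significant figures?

32.5

D is at the origin; D and H share the same y with |DH| = 20.7 and H on the +x side, so H = (20.7, 0.00). A1 meets DH tangentially, so GH is at right angles to DH, so G = H + (0, 12.3) = (20.7, 12.3). On A1, H sits at bearing -90° from G; a 64° counterclockwise sweep puts T at bearing -26°, so T = G + 12.3·(cos -26°, sin -26°) = (31.8, 6.91). Then |DT| = |T − D| = 32.5.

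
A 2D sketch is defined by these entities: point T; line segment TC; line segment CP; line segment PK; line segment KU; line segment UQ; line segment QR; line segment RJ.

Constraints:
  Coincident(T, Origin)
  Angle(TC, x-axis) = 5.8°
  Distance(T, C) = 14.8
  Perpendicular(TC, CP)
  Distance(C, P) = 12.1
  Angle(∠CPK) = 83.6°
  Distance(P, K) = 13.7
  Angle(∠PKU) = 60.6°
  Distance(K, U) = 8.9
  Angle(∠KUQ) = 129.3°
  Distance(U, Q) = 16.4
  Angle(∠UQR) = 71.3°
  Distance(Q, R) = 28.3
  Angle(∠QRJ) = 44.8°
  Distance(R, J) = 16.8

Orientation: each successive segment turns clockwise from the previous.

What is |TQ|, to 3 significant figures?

22.9

∠PKU = 60.6° gives KU at 60.0° from the x-axis; with |KU| = 8.9, U = (6.70, -2.69). ∠KUQ = 129.3° gives UQ at 9.30° from the x-axis; with |UQ| = 16.4, Q = (22.9, -0.0410). Then |TQ| = |Q − T| = 22.9.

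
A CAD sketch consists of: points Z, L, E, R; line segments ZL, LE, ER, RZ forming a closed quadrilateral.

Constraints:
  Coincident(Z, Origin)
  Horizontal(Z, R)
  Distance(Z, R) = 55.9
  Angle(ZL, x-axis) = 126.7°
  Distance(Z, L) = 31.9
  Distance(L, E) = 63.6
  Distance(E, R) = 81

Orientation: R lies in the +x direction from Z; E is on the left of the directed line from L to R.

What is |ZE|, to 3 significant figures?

77.1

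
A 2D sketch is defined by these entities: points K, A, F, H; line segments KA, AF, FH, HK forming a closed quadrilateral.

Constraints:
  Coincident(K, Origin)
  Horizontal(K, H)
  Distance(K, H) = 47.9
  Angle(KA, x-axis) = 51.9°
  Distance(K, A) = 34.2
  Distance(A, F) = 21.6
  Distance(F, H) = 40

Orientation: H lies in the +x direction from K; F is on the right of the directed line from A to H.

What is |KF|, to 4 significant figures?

12.73

Checks: |AF| = 21.60 ✓; |FH| = 40.00 ✓.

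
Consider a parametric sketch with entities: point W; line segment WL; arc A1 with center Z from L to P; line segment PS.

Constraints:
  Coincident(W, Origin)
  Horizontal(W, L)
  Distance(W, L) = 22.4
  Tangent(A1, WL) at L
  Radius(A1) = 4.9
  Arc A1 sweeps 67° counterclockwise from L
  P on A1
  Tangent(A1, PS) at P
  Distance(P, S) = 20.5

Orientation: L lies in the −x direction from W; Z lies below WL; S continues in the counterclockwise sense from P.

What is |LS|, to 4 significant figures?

25.19

On A1, L sits at bearing 90° from Z; a 67° counterclockwise sweep puts P at bearing 157°, so P = Z + 4.9·(cos 157°, sin 157°) = (-26.91, -2.985). A1 meets PS tangentially, so ZP is at right angles to PS, so PS runs along (−sin 157°, cos 157°); with |PS| = 20.5, S = (-34.92, -21.86). Then |LS| = |S − L| = 25.19.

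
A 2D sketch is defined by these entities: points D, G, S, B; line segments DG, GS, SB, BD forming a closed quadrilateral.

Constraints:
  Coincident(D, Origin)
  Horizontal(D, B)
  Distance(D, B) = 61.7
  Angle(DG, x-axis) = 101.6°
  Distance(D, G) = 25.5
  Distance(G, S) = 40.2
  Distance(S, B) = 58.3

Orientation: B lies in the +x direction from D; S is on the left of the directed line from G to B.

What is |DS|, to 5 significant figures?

55.294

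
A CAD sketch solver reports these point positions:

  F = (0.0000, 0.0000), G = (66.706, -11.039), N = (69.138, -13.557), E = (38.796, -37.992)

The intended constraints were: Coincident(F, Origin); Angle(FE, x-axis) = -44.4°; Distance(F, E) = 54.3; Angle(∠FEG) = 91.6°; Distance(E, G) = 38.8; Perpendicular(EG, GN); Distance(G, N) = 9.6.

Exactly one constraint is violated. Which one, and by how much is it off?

Distance(G, N) = 9.6 — off by 6.10.

F = (0.00, 0.00) ✓; FE at -44.40° ✓; |FE| = 54.30 ✓; ∠FEG = 91.60° ✓; |EG| = 38.80 ✓; ∠(EG, GN) = 90.00° ✓; |GN| = 3.501 ✗.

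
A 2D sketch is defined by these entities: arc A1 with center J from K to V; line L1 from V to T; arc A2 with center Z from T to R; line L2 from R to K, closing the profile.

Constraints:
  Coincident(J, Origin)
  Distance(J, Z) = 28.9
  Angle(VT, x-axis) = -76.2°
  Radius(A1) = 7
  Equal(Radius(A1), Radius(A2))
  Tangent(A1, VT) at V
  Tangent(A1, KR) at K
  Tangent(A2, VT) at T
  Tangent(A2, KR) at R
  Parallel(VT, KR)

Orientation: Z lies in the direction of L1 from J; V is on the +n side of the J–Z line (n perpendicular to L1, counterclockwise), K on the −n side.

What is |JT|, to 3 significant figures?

29.7

The slot axis is L1's direction at -76.2°, so u = (cos -76.2°, sin -76.2°) = (0.239, -0.971) and n = (−sin -76.2°, cos -76.2°) = (0.971, 0.239). J is at the origin and Z lies 28.9 along u from J, so Z = 28.9·u = (6.89, -28.1). Tangency of A1 to both parallel lines with radius 7.0 puts V and K at J ± 7.0·n: V = (6.80, 1.67), K = (-6.80, -1.67). Equal radii place T and R the same way about Z: T = Z + 7.0·n = (13.7, -26.4), R = Z − 7.0·n = (0.0957, -29.7). Then |JT| = |T − J| = 29.7.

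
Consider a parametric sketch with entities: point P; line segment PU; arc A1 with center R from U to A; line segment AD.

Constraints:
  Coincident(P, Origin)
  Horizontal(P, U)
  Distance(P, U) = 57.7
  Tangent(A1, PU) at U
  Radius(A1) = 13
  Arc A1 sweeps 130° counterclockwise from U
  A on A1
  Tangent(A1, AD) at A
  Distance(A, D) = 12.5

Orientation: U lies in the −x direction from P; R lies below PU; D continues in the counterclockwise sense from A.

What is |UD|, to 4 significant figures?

30.99

P is at the origin; PU is horizontal with |PU| = 57.7 and U on the −x side, so U = (-57.70, 0.000). A1 meets PU tangentially, so RU is at right angles to PU, so R = U + (0, -13) = (-57.70, -13.00). On A1, U sits at bearing 90° from R; a 130° counterclockwise sweep puts A at bearing 220°, so A = R + 13.0·(cos 220°, sin 220°) = (-67.66, -21.36). Tangency of A1 to AD means the radius RA is perpendicular to AD, so AD runs along (−sin 220°, cos 220°); with |AD| = 12.5, D = (-59.62, -30.93). Then |UD| = |D − U| = 30.99.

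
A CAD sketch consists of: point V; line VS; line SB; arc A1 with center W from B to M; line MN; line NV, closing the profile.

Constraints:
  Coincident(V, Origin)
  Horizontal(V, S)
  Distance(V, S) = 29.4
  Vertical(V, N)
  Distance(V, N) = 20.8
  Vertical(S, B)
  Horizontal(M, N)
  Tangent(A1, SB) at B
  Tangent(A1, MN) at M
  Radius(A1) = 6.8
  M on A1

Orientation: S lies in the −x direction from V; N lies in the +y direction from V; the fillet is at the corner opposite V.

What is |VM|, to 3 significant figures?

30.7

V is at the origin; V and S share the same y with |VS| = 29.4 and S on the −x side, so S = (-29.4, 0.00). V and N share the same x with |VN| = 20.8 and N on the +y side, so N = (0.00, 20.8). The virtual corner opposite V is at (-29.4, 20.8). Tangency of A1 to SB means the radius WB is perpendicular to SB and A1 meets MN tangentially, so WM is at right angles to MN, with radius 6.8, so the center W sits 6.8 in from both sides at W = (-22.6, 14.0). That places the tangent points at B = (-29.4, 14.0) on SB and M = (-22.6, 20.8) on MN. Then |VM| = |M − V| = 30.7.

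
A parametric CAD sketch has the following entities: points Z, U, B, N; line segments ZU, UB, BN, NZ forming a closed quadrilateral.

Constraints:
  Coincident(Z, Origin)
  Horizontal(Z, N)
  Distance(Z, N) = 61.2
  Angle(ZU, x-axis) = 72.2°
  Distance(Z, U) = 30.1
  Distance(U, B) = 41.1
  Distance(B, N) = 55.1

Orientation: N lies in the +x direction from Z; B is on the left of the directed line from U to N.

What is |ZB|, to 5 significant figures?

67.500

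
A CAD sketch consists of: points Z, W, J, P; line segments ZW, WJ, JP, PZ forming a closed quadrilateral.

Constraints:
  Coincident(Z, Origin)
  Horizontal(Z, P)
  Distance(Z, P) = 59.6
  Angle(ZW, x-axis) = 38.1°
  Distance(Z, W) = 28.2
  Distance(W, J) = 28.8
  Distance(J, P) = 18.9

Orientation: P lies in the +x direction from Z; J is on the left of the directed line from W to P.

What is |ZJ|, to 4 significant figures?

53.69

Checks: |WJ| = 28.80 ✓; |JP| = 18.90 ✓.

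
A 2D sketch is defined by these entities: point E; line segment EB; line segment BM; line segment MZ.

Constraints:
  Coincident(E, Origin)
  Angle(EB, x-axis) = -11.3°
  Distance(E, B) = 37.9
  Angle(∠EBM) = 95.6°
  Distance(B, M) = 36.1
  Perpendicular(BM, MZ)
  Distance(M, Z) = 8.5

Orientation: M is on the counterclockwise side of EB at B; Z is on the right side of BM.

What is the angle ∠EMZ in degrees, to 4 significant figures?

133.5°

E is at the origin; EB runs at -11.3° with length 37.9, so B = 37.9·(cos -11.3°, sin -11.3°) = (37.17, -7.426). ∠EBM = 95.6°, so BM runs at -11.3° + (180° − 95.6°) = 73.10° from the x-axis; with |BM| = 36.1, M = B + 36.1·(cos 73.10°, sin 73.10°) = (47.66, 27.11). BM ⟂ MZ; with |MZ| = 8.5 on the right of BM, Z = M + 8.5·(0.9568, -0.2907) = (55.79, 24.64). Then cos ∠EMZ = ME·MZ / (|ME||MZ|), giving 133.5°.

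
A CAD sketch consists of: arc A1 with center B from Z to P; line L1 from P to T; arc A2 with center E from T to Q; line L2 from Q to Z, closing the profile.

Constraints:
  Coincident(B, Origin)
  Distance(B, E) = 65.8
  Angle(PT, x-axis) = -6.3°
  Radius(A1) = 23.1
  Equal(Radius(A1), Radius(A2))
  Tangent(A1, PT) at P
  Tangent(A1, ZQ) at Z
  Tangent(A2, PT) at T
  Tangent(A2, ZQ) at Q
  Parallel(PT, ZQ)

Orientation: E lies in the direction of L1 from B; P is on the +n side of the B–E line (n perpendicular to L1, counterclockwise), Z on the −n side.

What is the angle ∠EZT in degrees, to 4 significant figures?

15.73°

The slot axis is L1's direction at -6.3°, so u = (cos -6.3°, sin -6.3°) = (0.9940, -0.1097) and n = (−sin -6.3°, cos -6.3°) = (0.1097, 0.9940). B is at the origin and E lies 65.8 along u from B, so E = 65.8·u = (65.40, -7.221). Tangency of A1 to both parallel lines with radius 23.1 puts P and Z at B ± 23.1·n: P = (2.535, 22.96), Z = (-2.535, -22.96). Equal radii place T and Q the same way about E: T = E + 23.1·n = (67.94, 15.74), Q = E − 23.1·n = (62.87, -30.18). Then cos ∠EZT = ZE·ZT / (|ZE||ZT|), giving 15.73°.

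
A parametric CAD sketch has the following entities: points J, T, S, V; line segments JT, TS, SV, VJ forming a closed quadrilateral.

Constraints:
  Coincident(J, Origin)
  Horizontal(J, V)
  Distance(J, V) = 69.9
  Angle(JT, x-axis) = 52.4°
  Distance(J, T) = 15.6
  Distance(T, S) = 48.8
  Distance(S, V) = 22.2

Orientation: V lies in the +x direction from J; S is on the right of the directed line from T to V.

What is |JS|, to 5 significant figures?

53.018

Checks: |TS| = 48.80 ✓; |SV| = 22.20 ✓.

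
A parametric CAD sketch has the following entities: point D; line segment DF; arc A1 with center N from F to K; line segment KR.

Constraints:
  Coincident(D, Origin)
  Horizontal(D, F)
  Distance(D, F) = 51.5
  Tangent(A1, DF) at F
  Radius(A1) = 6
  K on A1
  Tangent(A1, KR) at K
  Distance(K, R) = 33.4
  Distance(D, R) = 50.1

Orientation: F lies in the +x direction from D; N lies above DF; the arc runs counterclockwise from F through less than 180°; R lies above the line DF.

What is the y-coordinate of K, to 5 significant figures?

9.7786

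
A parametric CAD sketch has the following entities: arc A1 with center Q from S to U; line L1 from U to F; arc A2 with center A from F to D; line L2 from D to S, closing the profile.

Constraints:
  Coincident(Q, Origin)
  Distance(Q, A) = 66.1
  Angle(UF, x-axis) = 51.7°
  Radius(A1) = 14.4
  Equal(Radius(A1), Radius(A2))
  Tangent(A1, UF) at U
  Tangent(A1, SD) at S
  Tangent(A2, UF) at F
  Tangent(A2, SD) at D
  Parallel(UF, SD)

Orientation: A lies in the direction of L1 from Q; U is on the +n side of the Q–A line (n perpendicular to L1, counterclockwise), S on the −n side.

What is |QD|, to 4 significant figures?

67.65

The slot axis is L1's direction at 51.7°, so u = (cos 51.7°, sin 51.7°) = (0.6198, 0.7848) and n = (−sin 51.7°, cos 51.7°) = (-0.7848, 0.6198). Q is at the origin and A lies 66.1 along u from Q, so A = 66.1·u = (40.97, 51.87). Tangency of A1 to both parallel lines with radius 14.4 puts U and S at Q ± 14.4·n: U = (-11.30, 8.925), S = (11.30, -8.925). Equal radii place F and D the same way about A: F = A + 14.4·n = (29.67, 60.80), D = A − 14.4·n = (52.27, 42.95). Then |QD| = |D − Q| = 67.65.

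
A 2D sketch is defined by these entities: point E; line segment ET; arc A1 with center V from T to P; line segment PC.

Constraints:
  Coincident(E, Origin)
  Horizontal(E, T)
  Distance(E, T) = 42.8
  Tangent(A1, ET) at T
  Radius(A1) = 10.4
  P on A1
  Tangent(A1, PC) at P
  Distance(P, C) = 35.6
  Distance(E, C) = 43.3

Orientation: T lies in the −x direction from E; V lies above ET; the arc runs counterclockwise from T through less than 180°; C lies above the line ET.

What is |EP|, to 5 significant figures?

33.847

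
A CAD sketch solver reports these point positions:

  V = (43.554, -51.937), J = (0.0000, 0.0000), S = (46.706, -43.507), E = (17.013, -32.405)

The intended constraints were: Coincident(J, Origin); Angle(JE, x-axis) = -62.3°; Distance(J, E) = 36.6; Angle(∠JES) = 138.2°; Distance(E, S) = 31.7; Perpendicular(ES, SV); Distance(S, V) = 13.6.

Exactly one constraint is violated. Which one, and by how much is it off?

Distance(S, V) = 13.6 — off by 4.60.

J = (0.00, 0.00) ✓; JE at -62.30° ✓; |JE| = 36.60 ✓; ∠JES = 138.2° ✓; |ES| = 31.70 ✓; ∠(ES, SV) = 90.00° ✓; |SV| = 9.000 ✗.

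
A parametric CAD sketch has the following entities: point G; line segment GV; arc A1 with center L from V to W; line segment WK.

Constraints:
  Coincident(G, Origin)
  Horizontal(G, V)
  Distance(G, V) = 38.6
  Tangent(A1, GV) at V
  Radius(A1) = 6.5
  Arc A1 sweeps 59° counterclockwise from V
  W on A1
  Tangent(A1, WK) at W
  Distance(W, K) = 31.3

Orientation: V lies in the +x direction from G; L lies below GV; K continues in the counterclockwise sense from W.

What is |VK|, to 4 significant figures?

37.01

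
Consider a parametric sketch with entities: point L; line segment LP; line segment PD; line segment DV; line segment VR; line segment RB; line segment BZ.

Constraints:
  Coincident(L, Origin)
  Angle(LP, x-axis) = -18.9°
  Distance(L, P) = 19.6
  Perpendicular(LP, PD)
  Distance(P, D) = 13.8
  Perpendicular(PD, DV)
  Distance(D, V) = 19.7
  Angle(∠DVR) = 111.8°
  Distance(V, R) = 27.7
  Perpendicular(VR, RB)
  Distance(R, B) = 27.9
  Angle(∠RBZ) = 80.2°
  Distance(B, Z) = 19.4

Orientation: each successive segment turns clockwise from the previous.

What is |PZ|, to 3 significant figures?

3.30

VR is perpendicular to RB, so RB runs at 2.90°; with |RB| = 27.9, B = (21.9, 16.1). ∠RBZ = 80.2° gives BZ at -96.9° from the x-axis; with |BZ| = 19.4, Z = (19.6, -3.21). Then |PZ| = |Z − P| = 3.30.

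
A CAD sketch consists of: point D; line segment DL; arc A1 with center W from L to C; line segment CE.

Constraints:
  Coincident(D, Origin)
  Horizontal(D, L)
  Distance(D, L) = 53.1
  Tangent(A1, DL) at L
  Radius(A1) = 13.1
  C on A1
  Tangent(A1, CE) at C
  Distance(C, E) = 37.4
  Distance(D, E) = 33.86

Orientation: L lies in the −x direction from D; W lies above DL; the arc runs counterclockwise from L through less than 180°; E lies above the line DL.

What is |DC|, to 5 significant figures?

44.235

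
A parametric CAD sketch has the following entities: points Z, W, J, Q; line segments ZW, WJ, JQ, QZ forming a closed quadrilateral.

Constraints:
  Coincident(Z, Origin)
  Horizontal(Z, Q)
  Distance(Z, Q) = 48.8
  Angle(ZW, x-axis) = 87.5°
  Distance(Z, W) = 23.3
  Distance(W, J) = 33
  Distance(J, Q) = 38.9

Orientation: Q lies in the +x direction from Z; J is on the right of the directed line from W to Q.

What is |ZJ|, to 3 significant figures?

13.6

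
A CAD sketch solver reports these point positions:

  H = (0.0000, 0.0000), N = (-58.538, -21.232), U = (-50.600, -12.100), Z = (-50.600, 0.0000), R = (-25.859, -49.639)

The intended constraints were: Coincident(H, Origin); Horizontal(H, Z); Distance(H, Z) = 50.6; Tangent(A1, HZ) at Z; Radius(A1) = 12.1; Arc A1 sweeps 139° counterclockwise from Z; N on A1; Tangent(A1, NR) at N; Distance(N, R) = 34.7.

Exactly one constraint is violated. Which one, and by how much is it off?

Distance(N, R) = 34.7 — off by 8.60.

H = (0.00, 0.00) ✓; H.y = 0.00, Z.y = 0.00 ✓; |HZ| = 50.60 ✓; ∠(UZ, ZH) = 90.00° ✓; |UZ| = 12.10 ✓; bearing(U→N) − bearing(U→Z) = 139.0° ✓; |UN| = 12.10 ✓; ∠(UN, NR) = 90.00° ✓; |NR| = 43.30 ✗.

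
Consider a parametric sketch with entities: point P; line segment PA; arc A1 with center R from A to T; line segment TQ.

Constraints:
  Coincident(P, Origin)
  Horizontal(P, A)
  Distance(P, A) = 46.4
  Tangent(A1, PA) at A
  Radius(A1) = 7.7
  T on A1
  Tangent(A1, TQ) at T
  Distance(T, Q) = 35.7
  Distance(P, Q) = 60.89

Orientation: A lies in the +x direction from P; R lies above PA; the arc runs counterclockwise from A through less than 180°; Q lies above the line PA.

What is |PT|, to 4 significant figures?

54.64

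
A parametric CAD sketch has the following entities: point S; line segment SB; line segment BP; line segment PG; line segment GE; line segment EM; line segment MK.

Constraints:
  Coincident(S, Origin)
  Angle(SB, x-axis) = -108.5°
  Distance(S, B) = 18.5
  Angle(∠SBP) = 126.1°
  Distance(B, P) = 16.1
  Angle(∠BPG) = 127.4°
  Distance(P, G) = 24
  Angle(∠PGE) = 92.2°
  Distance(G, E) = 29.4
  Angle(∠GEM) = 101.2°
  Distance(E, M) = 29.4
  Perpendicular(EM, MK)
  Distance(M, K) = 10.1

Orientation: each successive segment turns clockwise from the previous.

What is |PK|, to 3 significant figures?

27.0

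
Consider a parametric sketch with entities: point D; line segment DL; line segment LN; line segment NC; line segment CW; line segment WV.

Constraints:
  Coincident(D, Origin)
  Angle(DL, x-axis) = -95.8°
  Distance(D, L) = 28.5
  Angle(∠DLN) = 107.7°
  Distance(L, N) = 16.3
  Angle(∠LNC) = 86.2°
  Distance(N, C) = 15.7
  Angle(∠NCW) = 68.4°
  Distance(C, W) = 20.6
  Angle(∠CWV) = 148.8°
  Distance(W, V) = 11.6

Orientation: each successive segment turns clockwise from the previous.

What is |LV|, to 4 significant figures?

10.14

D is at the origin; DL runs at -95.8° with length 28.5, so L = (-2.880, -28.35). ∠DLN = 107.7° gives LN at -168.1° from the x-axis; with |LN| = 16.3, N = (-18.83, -31.72). ∠LNC = 86.2° gives NC at 98.10° from the x-axis; with |NC| = 15.7, C = (-21.04, -16.17). ∠NCW = 68.4° gives CW at -13.50° from the x-axis; with |CW| = 20.6, W = (-1.011, -20.98). ∠CWV = 148.8° gives WV at -44.70° from the x-axis; with |WV| = 11.6, V = (7.234, -29.14). Then |LV| = |V − L| = 10.14.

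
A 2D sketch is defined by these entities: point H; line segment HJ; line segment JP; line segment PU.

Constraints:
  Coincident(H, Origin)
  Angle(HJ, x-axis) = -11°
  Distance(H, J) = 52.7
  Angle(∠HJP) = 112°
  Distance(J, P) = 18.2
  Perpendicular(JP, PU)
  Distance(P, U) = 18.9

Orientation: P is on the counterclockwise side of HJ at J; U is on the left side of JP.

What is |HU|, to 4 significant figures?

48.35

H is at the origin; HJ runs at -11.0° with length 52.7, so J = 52.7·(cos -11.0°, sin -11.0°) = (51.73, -10.06). ∠HJP = 112.0°, so JP runs at -11.0° + (180° − 112.0°) = 57.00° from the x-axis; with |JP| = 18.2, P = J + 18.2·(cos 57.00°, sin 57.00°) = (61.64, 5.208). The perpendicularity gives PU at right angles to JP; with |PU| = 18.9 on the left of JP, U = P + 18.9·(-0.8387, 0.5446) = (45.79, 15.50). Then |HU| = |U − H| = 48.35.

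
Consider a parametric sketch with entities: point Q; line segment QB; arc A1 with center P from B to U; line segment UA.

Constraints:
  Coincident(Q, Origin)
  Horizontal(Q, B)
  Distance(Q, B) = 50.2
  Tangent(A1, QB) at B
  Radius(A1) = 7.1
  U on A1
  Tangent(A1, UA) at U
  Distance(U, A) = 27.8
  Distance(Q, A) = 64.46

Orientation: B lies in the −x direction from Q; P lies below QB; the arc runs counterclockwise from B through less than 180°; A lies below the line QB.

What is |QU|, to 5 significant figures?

57.799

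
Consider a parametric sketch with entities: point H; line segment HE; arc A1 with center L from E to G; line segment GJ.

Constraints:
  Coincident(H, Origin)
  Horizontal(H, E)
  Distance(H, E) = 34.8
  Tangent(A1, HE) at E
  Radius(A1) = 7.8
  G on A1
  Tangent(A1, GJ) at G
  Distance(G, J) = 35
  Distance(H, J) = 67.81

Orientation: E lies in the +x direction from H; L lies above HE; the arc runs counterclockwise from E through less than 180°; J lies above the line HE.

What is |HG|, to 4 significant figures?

41.91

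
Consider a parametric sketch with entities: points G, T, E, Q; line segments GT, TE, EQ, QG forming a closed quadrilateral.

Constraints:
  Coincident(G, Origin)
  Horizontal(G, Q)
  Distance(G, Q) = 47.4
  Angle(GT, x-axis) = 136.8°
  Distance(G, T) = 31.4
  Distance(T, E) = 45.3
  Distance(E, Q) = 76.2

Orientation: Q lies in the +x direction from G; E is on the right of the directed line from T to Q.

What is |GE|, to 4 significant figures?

34.49

Checks: |TE| = 45.30 ✓; |EQ| = 76.20 ✓.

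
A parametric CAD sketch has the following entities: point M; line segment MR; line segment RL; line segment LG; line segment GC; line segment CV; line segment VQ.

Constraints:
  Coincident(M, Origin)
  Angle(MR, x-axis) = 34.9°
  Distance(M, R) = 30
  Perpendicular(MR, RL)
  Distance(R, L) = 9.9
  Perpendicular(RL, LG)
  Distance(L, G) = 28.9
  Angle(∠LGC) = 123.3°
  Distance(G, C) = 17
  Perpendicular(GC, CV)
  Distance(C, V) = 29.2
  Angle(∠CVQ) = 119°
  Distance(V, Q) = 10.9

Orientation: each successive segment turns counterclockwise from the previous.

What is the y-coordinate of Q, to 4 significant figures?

2.248

M is at the origin; MR runs at 34.9° with length 30.0, so R = (24.60, 17.16). MR ⟂ RL, so RL runs at 124.9°; with |RL| = 9.9, L = (18.94, 25.28). RL is perpendicular to LG, so LG runs at -145.1°; with |LG| = 28.9, G = (-4.762, 8.749). ∠LGC = 123.3° gives GC at -88.40° from the x-axis; with |GC| = 17.0, C = (-4.287, -8.245). GC ⟂ CV, so CV runs at 1.600°; with |CV| = 29.2, V = (24.90, -7.429). ∠CVQ = 119.0° gives VQ at 62.60° from the x-axis; with |VQ| = 10.9, Q = (29.92, 2.248). So Q.y = 2.248.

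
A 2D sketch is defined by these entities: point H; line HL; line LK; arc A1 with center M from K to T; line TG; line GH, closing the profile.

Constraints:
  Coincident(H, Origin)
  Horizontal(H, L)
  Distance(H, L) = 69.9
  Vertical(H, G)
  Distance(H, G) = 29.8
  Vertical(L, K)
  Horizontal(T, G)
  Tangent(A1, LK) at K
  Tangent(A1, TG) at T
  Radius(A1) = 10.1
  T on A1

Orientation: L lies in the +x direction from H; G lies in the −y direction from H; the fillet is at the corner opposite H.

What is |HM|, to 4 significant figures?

62.96

H and G share the same x with |HG| = 29.8 and G on the −y side, so G = (0.000, -29.80). The virtual corner opposite H is at (69.90, -29.80). A1 meets LK tangentially, so MK is at right angles to LK and since A1 is tangent to TG there, MT ⟂ TG, with radius 10.1, so the center M sits 10.1 in from both sides at M = (59.80, -19.70). Then |HM| = |M − H| = 62.96.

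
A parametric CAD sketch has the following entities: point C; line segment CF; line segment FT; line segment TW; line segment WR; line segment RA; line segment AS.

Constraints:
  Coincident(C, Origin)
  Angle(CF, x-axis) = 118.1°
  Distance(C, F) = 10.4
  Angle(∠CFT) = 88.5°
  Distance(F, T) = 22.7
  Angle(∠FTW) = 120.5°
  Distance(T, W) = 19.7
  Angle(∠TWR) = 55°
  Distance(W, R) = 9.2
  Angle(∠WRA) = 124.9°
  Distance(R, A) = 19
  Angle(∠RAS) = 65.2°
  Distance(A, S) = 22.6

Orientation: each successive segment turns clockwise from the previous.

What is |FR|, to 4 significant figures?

28.59

∠FTW = 120.5° gives TW at -32.90° from the x-axis; with |TW| = 19.7, W = (31.94, 8.638). ∠TWR = 55.0° gives WR at -157.9° from the x-axis; with |WR| = 9.2, R = (23.42, 5.176). Then |FR| = |R − F| = 28.59.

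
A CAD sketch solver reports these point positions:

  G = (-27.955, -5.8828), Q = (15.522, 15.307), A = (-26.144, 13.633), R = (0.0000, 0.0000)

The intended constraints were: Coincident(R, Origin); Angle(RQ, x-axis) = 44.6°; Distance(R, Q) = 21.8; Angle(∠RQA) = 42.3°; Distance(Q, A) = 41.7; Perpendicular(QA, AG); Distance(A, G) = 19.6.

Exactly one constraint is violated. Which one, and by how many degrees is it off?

Perpendicular(QA, AG) — off by 7.60°.

R = (0.00, 0.00) ✓; RQ at 44.60° ✓; |RQ| = 21.80 ✓; ∠RQA = 42.30° ✓; |QA| = 41.70 ✓; ∠(QA, AG) = 82.40° ✗; |AG| = 19.60 ✓.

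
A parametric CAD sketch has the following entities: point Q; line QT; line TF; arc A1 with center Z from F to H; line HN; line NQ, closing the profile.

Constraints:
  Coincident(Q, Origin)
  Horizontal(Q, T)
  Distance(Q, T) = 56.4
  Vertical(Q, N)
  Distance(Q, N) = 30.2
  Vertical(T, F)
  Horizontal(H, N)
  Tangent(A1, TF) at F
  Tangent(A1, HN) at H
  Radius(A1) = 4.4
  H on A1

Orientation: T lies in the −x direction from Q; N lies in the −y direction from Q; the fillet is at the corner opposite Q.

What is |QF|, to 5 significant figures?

62.021

Q is at the origin; Q and T share the same y with |QT| = 56.4 and T on the −x side, so T = (-56.400, 0.0000). Q and N share the same x with |QN| = 30.2 and N on the −y side, so N = (0.0000, -30.200). The virtual corner opposite Q is at (-56.400, -30.200). A1 meets TF tangentially, so ZF is at right angles to TF and since A1 is tangent to HN there, ZH ⟂ HN, with radius 4.4, so the center Z sits 4.4 in from both sides at Z = (-52.000, -25.800). That places the tangent points at F = (-56.400, -25.800) on TF and H = (-52.000, -30.200) on HN. Then |QF| = |F − Q| = 62.021.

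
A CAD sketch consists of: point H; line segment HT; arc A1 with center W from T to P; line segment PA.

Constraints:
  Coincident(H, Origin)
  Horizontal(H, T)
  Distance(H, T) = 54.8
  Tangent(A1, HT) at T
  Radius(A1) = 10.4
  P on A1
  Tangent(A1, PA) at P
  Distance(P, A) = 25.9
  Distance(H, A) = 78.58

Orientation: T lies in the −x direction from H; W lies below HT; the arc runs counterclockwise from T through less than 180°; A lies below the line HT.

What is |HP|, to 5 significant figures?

65.330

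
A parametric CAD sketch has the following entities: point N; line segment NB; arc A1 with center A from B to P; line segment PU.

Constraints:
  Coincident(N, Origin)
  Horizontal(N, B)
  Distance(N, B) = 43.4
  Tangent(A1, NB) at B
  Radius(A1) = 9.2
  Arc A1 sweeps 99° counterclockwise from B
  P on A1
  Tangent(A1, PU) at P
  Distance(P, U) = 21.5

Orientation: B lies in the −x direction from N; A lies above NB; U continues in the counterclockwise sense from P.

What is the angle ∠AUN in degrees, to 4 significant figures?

63.94°

N is at the origin; N and B share the same y with |NB| = 43.4 and B on the −x side, so B = (-43.40, 0.000). Tangency of A1 to NB means the radius AB is perpendicular to NB, so A = B + (0, 9.2) = (-43.40, 9.200). On A1, B sits at bearing -90° from A; a 99° counterclockwise sweep puts P at bearing 9°, so P = A + 9.2·(cos 9°, sin 9°) = (-34.31, 10.64). Tangency of A1 to PU means the radius AP is perpendicular to PU, so PU runs along (−sin 9°, cos 9°); with |PU| = 21.5, U = (-37.68, 31.87). Then cos ∠AUN = UA·UN / (|UA||UN|), giving 63.94°.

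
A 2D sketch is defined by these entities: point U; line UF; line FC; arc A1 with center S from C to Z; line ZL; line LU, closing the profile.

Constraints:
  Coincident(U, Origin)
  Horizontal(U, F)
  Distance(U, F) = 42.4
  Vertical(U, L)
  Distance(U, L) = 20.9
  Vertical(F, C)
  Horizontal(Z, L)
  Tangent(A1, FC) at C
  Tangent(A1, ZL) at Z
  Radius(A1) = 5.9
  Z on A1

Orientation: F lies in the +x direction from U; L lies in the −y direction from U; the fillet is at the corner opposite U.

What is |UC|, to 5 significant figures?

44.975

U is at the origin; U and F share the same y with |UF| = 42.4 and F on the +x side, so F = (42.400, 0.0000). U and L share the same x with |UL| = 20.9 and L on the −y side, so L = (0.0000, -20.900). The virtual corner opposite U is at (42.400, -20.900). Tangency of A1 to FC means the radius SC is perpendicular to FC and the tangent condition forces SZ to be normal to ZL, with radius 5.9, so the center S sits 5.9 in from both sides at S = (36.500, -15.000). That places the tangent points at C = (42.400, -15.000) on FC and Z = (36.500, -20.900) on ZL. Then |UC| = |C − U| = 44.975.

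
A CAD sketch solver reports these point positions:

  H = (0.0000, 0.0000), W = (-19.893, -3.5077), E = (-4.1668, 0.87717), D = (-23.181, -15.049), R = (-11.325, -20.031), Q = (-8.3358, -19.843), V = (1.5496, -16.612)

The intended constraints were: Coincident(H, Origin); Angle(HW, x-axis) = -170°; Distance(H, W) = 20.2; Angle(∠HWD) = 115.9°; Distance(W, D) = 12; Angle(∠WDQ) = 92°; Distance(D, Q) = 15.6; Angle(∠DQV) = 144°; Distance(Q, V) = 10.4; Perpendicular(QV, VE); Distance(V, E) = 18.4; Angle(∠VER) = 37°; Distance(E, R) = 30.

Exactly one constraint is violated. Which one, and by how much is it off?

Distance(E, R) = 30 — off by 7.90.

H = (0.00, 0.00) ✓; HW at -170.0° ✓; |HW| = 20.20 ✓; ∠HWD = 115.9° ✓; |WD| = 12.00 ✓; ∠WDQ = 92.00° ✓; |DQ| = 15.60 ✓; ∠DQV = 144.0° ✓; |QV| = 10.40 ✓; ∠(QV, VE) = 90.00° ✓; |VE| = 18.40 ✓; ∠VER = 37.00° ✓; |ER| = 22.10 ✗.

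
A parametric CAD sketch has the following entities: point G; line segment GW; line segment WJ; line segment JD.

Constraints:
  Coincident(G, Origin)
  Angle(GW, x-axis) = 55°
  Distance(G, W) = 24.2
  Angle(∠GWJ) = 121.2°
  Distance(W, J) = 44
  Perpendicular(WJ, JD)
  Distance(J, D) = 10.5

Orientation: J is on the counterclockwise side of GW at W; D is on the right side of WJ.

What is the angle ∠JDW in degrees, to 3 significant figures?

76.6°

G is at the origin; GW runs at 55.0° with length 24.2, so W = 24.2·(cos 55.0°, sin 55.0°) = (13.9, 19.8). ∠GWJ = 121.2°, so WJ runs at 55.0° + (180° − 121.2°) = 114° from the x-axis; with |WJ| = 44.0, J = W + 44.0·(cos 114°, sin 114°) = (-3.88, 60.1). The perpendicularity gives JD at right angles to WJ; with |JD| = 10.5 on the right of WJ, D = J + 10.5·(0.915, 0.404) = (5.73, 64.3). Then cos ∠JDW = DJ·DW / (|DJ||DW|), giving 76.6°.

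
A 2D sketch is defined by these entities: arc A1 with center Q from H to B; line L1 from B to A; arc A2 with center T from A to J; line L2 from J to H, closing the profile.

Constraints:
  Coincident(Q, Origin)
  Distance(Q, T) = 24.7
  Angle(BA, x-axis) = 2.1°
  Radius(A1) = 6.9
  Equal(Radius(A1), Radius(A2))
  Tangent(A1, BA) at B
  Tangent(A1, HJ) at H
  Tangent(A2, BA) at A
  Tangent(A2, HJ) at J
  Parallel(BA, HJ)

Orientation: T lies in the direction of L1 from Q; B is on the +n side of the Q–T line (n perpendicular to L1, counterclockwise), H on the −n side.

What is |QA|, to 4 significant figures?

25.65

The slot axis is L1's direction at 2.1°, so u = (cos 2.1°, sin 2.1°) = (0.9993, 0.03664) and n = (−sin 2.1°, cos 2.1°) = (-0.03664, 0.9993). Q is at the origin and T lies 24.7 along u from Q, so T = 24.7·u = (24.68, 0.9051). Tangency of A1 to both parallel lines with radius 6.9 puts B and H at Q ± 6.9·n: B = (-0.2528, 6.895), H = (0.2528, -6.895). Equal radii place A and J the same way about T: A = T + 6.9·n = (24.43, 7.800), J = T − 6.9·n = (24.94, -5.990). Then |QA| = |A − Q| = 25.65.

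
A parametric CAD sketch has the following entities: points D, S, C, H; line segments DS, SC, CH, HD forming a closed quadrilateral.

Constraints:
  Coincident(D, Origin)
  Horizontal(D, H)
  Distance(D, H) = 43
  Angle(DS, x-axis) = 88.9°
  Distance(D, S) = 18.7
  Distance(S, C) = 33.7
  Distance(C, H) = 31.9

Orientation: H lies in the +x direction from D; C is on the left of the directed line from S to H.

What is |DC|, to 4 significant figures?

43.93

Checks: D = (0.00, 0.00) ✓; |SC| = 33.70 ✓; |CH| = 31.90 ✓.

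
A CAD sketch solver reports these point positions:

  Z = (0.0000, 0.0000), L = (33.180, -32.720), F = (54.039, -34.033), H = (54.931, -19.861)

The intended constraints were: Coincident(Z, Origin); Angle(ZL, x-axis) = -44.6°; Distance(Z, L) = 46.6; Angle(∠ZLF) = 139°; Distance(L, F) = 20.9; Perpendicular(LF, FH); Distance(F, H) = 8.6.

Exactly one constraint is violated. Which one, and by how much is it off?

Distance(F, H) = 8.6 — off by 5.60.

Z = (0.00, 0.00) ✓; ZL at -44.60° ✓; |ZL| = 46.60 ✓; ∠ZLF = 139.0° ✓; |LF| = 20.90 ✓; ∠(LF, FH) = 90.00° ✓; |FH| = 14.20 ✗.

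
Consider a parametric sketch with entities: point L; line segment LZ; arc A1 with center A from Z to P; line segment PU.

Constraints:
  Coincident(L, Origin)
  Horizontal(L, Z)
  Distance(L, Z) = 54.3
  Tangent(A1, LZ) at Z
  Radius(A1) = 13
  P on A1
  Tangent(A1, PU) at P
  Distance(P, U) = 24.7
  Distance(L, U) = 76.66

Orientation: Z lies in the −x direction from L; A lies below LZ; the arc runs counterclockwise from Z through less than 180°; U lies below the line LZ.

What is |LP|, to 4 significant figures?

68.62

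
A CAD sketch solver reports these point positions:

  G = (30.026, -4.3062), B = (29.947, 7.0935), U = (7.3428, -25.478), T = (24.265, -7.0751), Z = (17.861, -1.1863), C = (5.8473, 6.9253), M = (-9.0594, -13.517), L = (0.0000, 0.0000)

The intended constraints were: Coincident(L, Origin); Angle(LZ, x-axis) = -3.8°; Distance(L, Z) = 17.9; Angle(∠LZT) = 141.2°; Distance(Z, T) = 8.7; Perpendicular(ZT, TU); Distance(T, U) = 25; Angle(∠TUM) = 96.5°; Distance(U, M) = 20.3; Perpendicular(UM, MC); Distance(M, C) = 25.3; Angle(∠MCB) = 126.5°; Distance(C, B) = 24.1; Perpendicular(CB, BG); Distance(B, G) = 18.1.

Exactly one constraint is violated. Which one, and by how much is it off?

Distance(B, G) = 18.1 — off by 6.70.

L = (0.00, 0.00) ✓; LZ at -3.800° ✓; |LZ| = 17.90 ✓; ∠LZT = 141.2° ✓; |ZT| = 8.700 ✓; ∠(ZT, TU) = 90.00° ✓; |TU| = 25.00 ✓; ∠TUM = 96.50° ✓; |UM| = 20.30 ✓; ∠(UM, MC) = 90.00° ✓; |MC| = 25.30 ✓; ∠MCB = 126.5° ✓; |CB| = 24.10 ✓; ∠(CB, BG) = 90.00° ✓; |BG| = 11.40 ✗.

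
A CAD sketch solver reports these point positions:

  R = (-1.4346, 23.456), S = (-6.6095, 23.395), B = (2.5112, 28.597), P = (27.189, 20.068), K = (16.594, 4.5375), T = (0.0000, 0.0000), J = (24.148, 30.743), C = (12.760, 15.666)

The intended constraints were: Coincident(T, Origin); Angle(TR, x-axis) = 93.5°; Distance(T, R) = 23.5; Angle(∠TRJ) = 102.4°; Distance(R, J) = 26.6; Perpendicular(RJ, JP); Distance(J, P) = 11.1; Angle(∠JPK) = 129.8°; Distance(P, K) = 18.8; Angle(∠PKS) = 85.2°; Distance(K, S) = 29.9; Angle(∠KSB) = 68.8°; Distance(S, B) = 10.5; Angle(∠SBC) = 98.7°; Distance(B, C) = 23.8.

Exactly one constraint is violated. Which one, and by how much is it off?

Distance(B, C) = 23.8 — off by 7.30.

T = (0.00, 0.00) ✓; TR at 93.50° ✓; |TR| = 23.50 ✓; ∠TRJ = 102.4° ✓; |RJ| = 26.60 ✓; ∠(RJ, JP) = 90.00° ✓; |JP| = 11.10 ✓; ∠JPK = 129.8° ✓; |PK| = 18.80 ✓; ∠PKS = 85.20° ✓; |KS| = 29.90 ✓; ∠KSB = 68.80° ✓; |SB| = 10.50 ✓; ∠SBC = 98.70° ✓; |BC| = 16.50 ✗.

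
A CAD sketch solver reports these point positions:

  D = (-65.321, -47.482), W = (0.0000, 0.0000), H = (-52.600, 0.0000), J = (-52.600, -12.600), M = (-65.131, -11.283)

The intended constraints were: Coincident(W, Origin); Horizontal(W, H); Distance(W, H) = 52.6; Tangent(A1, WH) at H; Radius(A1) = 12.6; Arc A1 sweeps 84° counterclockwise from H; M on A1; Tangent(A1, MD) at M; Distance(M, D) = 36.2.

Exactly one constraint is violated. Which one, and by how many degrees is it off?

Tangent(A1, MD) at M — off by 5.70°.

W = (0.00, 0.00) ✓; W.y = 0.00, H.y = 0.00 ✓; |WH| = 52.60 ✓; ∠(JH, HW) = 90.00° ✓; |JH| = 12.60 ✓; bearing(J→M) − bearing(J→H) = 84.00° ✓; |JM| = 12.60 ✓; ∠(JM, MD) = 84.30° ✗; |MD| = 36.20 ✓.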